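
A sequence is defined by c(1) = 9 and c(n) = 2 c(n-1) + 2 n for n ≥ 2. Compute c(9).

c(2) = 2·9 + 4 = 22
c(3) = 2·22 + 6 = 50
c(4) = 2·50 + 8 = 108
c(5) = 2·108 + 10 = 226
c(6) = 2·226 + 12 = 464
c(7) = 2·464 + 14 = 942
c(8) = 2·942 + 16 = 1900
c(9) = 2·1900 + 18 = 3818

3818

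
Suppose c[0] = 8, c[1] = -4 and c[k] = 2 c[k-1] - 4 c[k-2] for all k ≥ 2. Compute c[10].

2048

c[2] = 2·(-4) - 4·8 = -40
c[3] = 2·(-40) - 4·(-4) = -64
c[4] = 2·(-64) - 4·(-40) = 32
c[5] = 2·32 - 4·(-64) = 320
c[6] = 2·320 - 4·32 = 512
c[7] = 2·512 - 4·320 = -256
c[8] = 2·(-256) - 4·512 = -2560
c[9] = 2·(-2560) - 4·(-256) = -4096
c[10] = 2·(-4096) - 4·(-2560) = 2048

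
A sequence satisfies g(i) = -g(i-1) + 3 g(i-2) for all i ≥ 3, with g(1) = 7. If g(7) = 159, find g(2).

6

Let g(2) = z.
g(3) = 21 - z
g(4) = -21 + 4z
g(5) = 84 - 7z
g(6) = -147 + 19z
g(7) = 399 - 40z
So 399 - 40z = 159, giving z = 6.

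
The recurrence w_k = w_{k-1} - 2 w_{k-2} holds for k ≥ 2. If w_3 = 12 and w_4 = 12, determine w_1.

-6

Rearranging, w_{k-2} = (w_k - w_{k-1}) / -2.
w_2 = (12 - 12) / -2 = 0/-2 = 0
w_1 = (12 - 0) / -2 = 12/-2 = -6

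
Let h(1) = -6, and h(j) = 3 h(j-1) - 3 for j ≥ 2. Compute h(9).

-49206

h(2) = 3·(-6) - 3 = -21
h(3) = 3·(-21) - 3 = -66
h(4) = 3·(-66) - 3 = -201
h(5) = 3·(-201) - 3 = -606
h(6) = 3·(-606) - 3 = -1821
h(7) = 3·(-1821) - 3 = -5466
h(8) = 3·(-5466) - 3 = -16401
h(9) = 3·(-16401) - 3 = -49206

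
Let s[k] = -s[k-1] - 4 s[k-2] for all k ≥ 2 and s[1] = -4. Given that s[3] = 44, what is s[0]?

Let s[0] = y.
s[2] = 4 - 4y
s[3] = 12 + 4y
So 12 + 4y = 44, giving y = 8.

8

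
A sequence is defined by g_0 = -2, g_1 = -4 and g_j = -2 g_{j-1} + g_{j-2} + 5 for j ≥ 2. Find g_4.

58

g_2 = -2(-4) + (-2) + 5 = 11
g_3 = -2(11) + (-4) + 5 = -21
g_4 = -2(-21) + 11 + 5 = 58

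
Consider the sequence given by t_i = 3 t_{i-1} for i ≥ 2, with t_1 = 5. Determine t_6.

t_2 = 3*5 = 15
t_3 = 3*15 = 45
t_4 = 3*45 = 135
t_5 = 3*135 = 405
t_6 = 3*405 = 1215

1215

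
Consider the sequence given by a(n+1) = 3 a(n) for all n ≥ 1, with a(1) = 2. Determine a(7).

1458

a(2) = 3·2 = 6
a(3) = 3·6 = 18
a(4) = 3·18 = 54
a(5) = 3·54 = 162
a(6) = 3·162 = 486
a(7) = 3·486 = 1458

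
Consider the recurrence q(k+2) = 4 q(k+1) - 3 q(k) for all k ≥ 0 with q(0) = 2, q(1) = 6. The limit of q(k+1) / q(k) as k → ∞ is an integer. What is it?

3

The characteristic equation is r^2 - 4r + 3 = 0, which factors as (r - 3)(r - 1) = 0.
So the roots are 3 and 1. Since |3| > |1| and the coefficient of 3^k is non-zero, the ratio tends to 3.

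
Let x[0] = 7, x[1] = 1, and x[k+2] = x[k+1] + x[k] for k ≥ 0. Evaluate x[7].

x[2] = 1 + 7 = 8
x[3] = 8 + 1 = 9
x[4] = 9 + 8 = 17
x[5] = 17 + 9 = 26
x[6] = 26 + 17 = 43
x[7] = 43 + 26 = 69

69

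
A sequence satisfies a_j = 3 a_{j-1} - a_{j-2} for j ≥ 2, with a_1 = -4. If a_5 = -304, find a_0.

4

Let a_0 = v.
a_2 = -12 - v
a_3 = -32 - 3v
a_4 = -84 - 8v
a_5 = -220 - 21v
So -220 - 21v = -304, giving v = 4.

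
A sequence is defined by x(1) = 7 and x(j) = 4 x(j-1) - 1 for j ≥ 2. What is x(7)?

27307

x(2) = 4*7 - 1 = 27
x(3) = 4*27 - 1 = 107
x(4) = 4*107 - 1 = 427
x(5) = 4*427 - 1 = 1707
x(6) = 4*1707 - 1 = 6827
x(7) = 4*6827 - 1 = 27307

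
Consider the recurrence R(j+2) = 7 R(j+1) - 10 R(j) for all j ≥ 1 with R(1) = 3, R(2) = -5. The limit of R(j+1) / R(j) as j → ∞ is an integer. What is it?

The characteristic equation is r^2 - 7r + 10 = 0, which factors as (r - 5)(r - 2) = 0.
So the roots are 5 and 2. Since |5| > |2| and the coefficient of 5^j is non-zero, the ratio tends to 5.

5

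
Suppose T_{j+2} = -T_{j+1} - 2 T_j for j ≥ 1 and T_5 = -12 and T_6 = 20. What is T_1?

Rearranging, T_{j-2} = (T_j + T_{j-1}) / -2.
T_4 = (20 + (-12)) / -2 = 8/-2 = -4
T_3 = (-12 + (-4)) / -2 = -16/-2 = 8
T_2 = (-4 + 8) / -2 = 4/-2 = -2
T_1 = (8 + (-2)) / -2 = 6/-2 = -3

-3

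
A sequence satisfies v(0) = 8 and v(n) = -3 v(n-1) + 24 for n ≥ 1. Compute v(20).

The fixed point is 24/(1 + 3) = 6, so v(n) - 6 = -3(v(n-1) - 6).
Hence v(n) = 2·(-3)^n + 6.
v(20) = 2·(-3)^{20} + 6 = 2·3486784401 + 6 = 6973568808.

6973568808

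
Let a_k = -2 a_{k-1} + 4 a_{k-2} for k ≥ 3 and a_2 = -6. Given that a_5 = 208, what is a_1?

Let a_1 = y.
a_3 = 12 + 4y
a_4 = -48 - 8y
a_5 = 144 + 32y
So 144 + 32y = 208, giving y = 2.

2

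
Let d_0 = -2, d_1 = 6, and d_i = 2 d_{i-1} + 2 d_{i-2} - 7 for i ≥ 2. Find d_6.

d_2 = 2(6) + 2(-2) - 7 = 1
d_3 = 2(1) + 2(6) - 7 = 7
d_4 = 2(7) + 2(1) - 7 = 9
d_5 = 2(9) + 2(7) - 7 = 25
d_6 = 2(25) + 2(9) - 7 = 61

61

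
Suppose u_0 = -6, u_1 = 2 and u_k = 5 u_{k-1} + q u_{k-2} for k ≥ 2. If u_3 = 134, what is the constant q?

-3

u_2 = 10 - 6q
u_3 = 50 - 28q
So 50 - 28q = 134, giving q = -3.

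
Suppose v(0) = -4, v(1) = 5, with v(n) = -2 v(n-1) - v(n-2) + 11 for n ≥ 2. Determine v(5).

-13

v(2) = -2(5) - (-4) + 11 = 5
v(3) = -2(5) - 5 + 11 = -4
v(4) = -2(-4) - 5 + 11 = 14
v(5) = -2(14) - (-4) + 11 = -13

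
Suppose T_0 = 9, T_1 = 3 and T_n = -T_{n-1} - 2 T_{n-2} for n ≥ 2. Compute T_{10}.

T_2 = -3 - 2·9 = -21
T_3 = -(-21) - 2·3 = 15
T_4 = -15 - 2·(-21) = 27
T_5 = -27 - 2·15 = -57
T_6 = -(-57) - 2·27 = 3
T_7 = -3 - 2·(-57) = 111
T_8 = -111 - 2·3 = -117
T_9 = -(-117) - 2·111 = -105
T_{10} = -(-105) - 2·(-117) = 339

339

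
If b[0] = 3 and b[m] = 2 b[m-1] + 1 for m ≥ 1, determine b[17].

524287

The fixed point is 1/(1 - 2) = -1, so b[m] + 1 = 2(b[m-1] + 1).
Hence b[m] = 4·2^m - 1.
b[17] = 4·2^{17} - 1 = 4·131072 - 1 = 524287.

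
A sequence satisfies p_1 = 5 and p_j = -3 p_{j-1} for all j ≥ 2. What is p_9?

p_2 = -3*5 = -15
p_3 = -3*(-15) = 45
p_4 = -3*45 = -135
p_5 = -3*(-135) = 405
p_6 = -3*405 = -1215
p_7 = -3*(-1215) = 3645
p_8 = -3*3645 = -10935
p_9 = -3*(-10935) = 32805

32805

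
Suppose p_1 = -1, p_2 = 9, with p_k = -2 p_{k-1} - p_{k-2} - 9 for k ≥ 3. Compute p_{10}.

p_3 = -2·9 - (-1) - 9 = -26
p_4 = -2·(-26) - 9 - 9 = 34
p_5 = -2·34 - (-26) - 9 = -51
p_6 = -2·(-51) - 34 - 9 = 59
p_7 = -2·59 - (-51) - 9 = -76
p_8 = -2·(-76) - 59 - 9 = 84
p_9 = -2·84 - (-76) - 9 = -101
p_{10} = -2·(-101) - 84 - 9 = 109

109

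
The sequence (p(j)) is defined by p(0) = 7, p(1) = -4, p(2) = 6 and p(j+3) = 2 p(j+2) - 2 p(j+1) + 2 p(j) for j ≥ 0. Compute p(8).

p(3) = 2(6) - 2(-4) + 2(7) = 34
p(4) = 2(34) - 2(6) + 2(-4) = 48
p(5) = 2(48) - 2(34) + 2(6) = 40
p(6) = 2(40) - 2(48) + 2(34) = 52
p(7) = 2(52) - 2(40) + 2(48) = 120
p(8) = 2(120) - 2(52) + 2(40) = 216

216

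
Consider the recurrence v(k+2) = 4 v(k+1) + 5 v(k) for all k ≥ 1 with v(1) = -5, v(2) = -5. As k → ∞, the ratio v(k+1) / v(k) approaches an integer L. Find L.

The characteristic equation is r^2 - 4r - 5 = 0, which factors as (r - 5)(r + 1) = 0.
So the roots are 5 and -1. Since |5| > |-1| and the coefficient of 5^k is non-zero, the ratio tends to 5.

5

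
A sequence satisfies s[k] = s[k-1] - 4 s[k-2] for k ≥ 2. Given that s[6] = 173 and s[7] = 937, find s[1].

1

Rearranging, s[k-2] = (s[k] - s[k-1]) / -4.
s[5] = (937 - 173) / -4 = 764/-4 = -191
s[4] = (173 - (-191)) / -4 = 364/-4 = -91
s[3] = (-191 - (-91)) / -4 = -100/-4 = 25
s[2] = (-91 - 25) / -4 = -116/-4 = 29
s[1] = (25 - 29) / -4 = -4/-4 = 1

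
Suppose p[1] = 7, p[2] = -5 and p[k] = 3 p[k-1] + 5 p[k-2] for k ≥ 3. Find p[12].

4374110

p[3] = 3·(-5) + 5·7 = 20
p[4] = 3·20 + 5·(-5) = 35
p[5] = 3·35 + 5·20 = 205
p[6] = 3·205 + 5·35 = 790
p[7] = 3·790 + 5·205 = 3395
p[8] = 3·3395 + 5·790 = 14135
p[9] = 3·14135 + 5·3395 = 59380
p[10] = 3·59380 + 5·14135 = 248815
p[11] = 3·248815 + 5·59380 = 1043345
p[12] = 3·1043345 + 5·248815 = 4374110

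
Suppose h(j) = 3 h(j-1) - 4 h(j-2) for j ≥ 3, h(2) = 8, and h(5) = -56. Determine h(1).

Let h(1) = z.
h(3) = 24 - 4z
h(4) = 40 - 12z
h(5) = 24 - 20z
So 24 - 20z = -56, giving z = 4.

4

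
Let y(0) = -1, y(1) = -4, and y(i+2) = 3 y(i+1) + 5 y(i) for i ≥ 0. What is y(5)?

y(2) = 3·(-4) + 5·(-1) = -17
y(3) = 3·(-17) + 5·(-4) = -71
y(4) = 3·(-71) + 5·(-17) = -298
y(5) = 3·(-298) + 5·(-71) = -1249

-1249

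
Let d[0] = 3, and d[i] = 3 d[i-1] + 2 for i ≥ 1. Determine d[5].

971

d[1] = 3(3) + 2 = 11
d[2] = 3(11) + 2 = 35
d[3] = 3(35) + 2 = 107
d[4] = 3(107) + 2 = 323
d[5] = 3(323) + 2 = 971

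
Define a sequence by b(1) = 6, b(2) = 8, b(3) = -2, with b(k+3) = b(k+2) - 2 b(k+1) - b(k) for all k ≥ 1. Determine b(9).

b(4) = (-2) - 2(8) - 6 = -24
b(5) = (-24) - 2(-2) - 8 = -28
b(6) = (-28) - 2(-24) - (-2) = 22
b(7) = 22 - 2(-28) - (-24) = 102
b(8) = 102 - 2(22) - (-28) = 86
b(9) = 86 - 2(102) - 22 = -140

-140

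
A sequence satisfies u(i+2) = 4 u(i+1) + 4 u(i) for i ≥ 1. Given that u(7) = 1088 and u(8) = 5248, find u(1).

3

Rearranging, u(i-2) = (u(i) - 4 u(i-1)) / 4.
u(6) = (5248 - 4*1088) / 4 = 896/4 = 224
u(5) = (1088 - 4*224) / 4 = 192/4 = 48
u(4) = (224 - 4*48) / 4 = 32/4 = 8
u(3) = (48 - 4*8) / 4 = 16/4 = 4
u(2) = (8 - 4*4) / 4 = -8/4 = -2
u(1) = (4 - 4*(-2)) / 4 = 12/4 = 3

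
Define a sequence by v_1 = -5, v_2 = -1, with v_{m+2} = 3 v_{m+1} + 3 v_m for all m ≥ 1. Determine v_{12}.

-2516022

v_3 = 3*(-1) + 3*(-5) = -18
v_4 = 3*(-18) + 3*(-1) = -57
v_5 = 3*(-57) + 3*(-18) = -225
v_6 = 3*(-225) + 3*(-57) = -846
v_7 = 3*(-846) + 3*(-225) = -3213
v_8 = 3*(-3213) + 3*(-846) = -12177
v_9 = 3*(-12177) + 3*(-3213) = -46170
v_{10} = 3*(-46170) + 3*(-12177) = -175041
v_{11} = 3*(-175041) + 3*(-46170) = -663633
v_{12} = 3*(-663633) + 3*(-175041) = -2516022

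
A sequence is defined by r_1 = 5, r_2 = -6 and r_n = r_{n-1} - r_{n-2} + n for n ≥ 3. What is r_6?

19

r_3 = (-6) - 5 + 3 = -8
r_4 = (-8) - (-6) + 4 = 2
r_5 = 2 - (-8) + 5 = 15
r_6 = 15 - 2 + 6 = 19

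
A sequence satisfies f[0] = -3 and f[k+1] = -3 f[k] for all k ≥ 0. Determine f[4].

-243

f[1] = -3(-3) = 9
f[2] = -3(9) = -27
f[3] = -3(-27) = 81
f[4] = -3(81) = -243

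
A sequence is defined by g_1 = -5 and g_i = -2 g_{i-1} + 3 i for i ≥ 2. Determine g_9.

-1697

g_2 = -2*(-5) + 6 = 16
g_3 = -2*16 + 9 = -23
g_4 = -2*(-23) + 12 = 58
g_5 = -2*58 + 15 = -101
g_6 = -2*(-101) + 18 = 220
g_7 = -2*220 + 21 = -419
g_8 = -2*(-419) + 24 = 862
g_9 = -2*862 + 27 = -1697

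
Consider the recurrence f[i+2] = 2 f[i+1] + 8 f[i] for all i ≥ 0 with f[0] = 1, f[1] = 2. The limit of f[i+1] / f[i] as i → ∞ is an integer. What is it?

4

The characteristic equation is r^2 - 2r - 8 = 0, which factors as (r - 4)(r + 2) = 0.
So the roots are 4 and -2. Since |4| > |-2| and the coefficient of 4^i is non-zero, the ratio tends to 4.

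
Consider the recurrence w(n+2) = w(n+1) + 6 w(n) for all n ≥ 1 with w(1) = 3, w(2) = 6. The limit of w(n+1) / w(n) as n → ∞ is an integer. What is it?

The characteristic equation is r^2 - r - 6 = 0, which factors as (r - 3)(r + 2) = 0.
So the roots are 3 and -2. Since |3| > |-2| and the coefficient of 3^n is non-zero, the ratio tends to 3.

3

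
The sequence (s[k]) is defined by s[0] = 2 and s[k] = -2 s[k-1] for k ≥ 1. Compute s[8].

512

s[1] = -2(2) = -4
s[2] = -2(-4) = 8
s[3] = -2(8) = -16
s[4] = -2(-16) = 32
s[5] = -2(32) = -64
s[6] = -2(-64) = 128
s[7] = -2(128) = -256
s[8] = -2(-256) = 512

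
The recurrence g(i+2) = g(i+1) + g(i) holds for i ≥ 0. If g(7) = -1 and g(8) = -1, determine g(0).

8

Rearranging, g(i-2) = g(i) - g(i-1).
g(6) = -1 - (-1) = 0
g(5) = -1 - 0 = -1
g(4) = 0 - (-1) = 1
g(3) = -1 - 1 = -2
g(2) = 1 - (-2) = 3
g(1) = -2 - 3 = -5
g(0) = 3 - (-5) = 8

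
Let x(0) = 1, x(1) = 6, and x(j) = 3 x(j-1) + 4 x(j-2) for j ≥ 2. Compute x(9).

367002

x(2) = 3·6 + 4·1 = 22
x(3) = 3·22 + 4·6 = 90
x(4) = 3·90 + 4·22 = 358
x(5) = 3·358 + 4·90 = 1434
x(6) = 3·1434 + 4·358 = 5734
x(7) = 3·5734 + 4·1434 = 22938
x(8) = 3·22938 + 4·5734 = 91750
x(9) = 3·91750 + 4·22938 = 367002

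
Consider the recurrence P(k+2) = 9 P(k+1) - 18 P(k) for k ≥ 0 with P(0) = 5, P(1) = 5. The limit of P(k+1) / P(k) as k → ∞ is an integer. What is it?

The characteristic equation is r^2 - 9r + 18 = 0, which factors as (r - 6)(r - 3) = 0.
So the roots are 6 and 3. Since |6| > |3| and the coefficient of 6^k is non-zero, the ratio tends to 6.

6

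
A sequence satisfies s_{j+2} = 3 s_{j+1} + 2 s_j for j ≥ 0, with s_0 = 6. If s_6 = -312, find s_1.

-4

Let s_1 = z.
s_2 = 12 + 3z
s_3 = 36 + 11z
s_4 = 132 + 39z
s_5 = 468 + 139z
s_6 = 1668 + 495z
So 1668 + 495z = -312, giving z = -4.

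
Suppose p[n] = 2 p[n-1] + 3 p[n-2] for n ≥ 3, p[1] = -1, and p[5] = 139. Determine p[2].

Let p[2] = v.
p[3] = -3 + 2v
p[4] = -6 + 7v
p[5] = -21 + 20v
So -21 + 20v = 139, giving v = 8.

8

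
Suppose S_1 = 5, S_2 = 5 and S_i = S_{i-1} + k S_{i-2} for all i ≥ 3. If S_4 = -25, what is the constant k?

S_3 = 5 + 5k
S_4 = 5 + 10k
So 5 + 10k = -25, giving k = -3.

-3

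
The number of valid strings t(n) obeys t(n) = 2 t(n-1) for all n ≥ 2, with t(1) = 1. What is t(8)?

128

t(2) = 2*1 = 2
t(3) = 2*2 = 4
t(4) = 2*4 = 8
t(5) = 2*8 = 16
t(6) = 2*16 = 32
t(7) = 2*32 = 64
t(8) = 2*64 = 128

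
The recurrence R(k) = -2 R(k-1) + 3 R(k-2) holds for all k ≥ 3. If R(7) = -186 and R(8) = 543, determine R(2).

-3

Rearranging, R(k-2) = (R(k) + 2 R(k-1)) / 3.
R(6) = (543 + 2·(-186)) / 3 = 171/3 = 57
R(5) = (-186 + 2·57) / 3 = -72/3 = -24
R(4) = (57 + 2·(-24)) / 3 = 9/3 = 3
R(3) = (-24 + 2·3) / 3 = -18/3 = -6
R(2) = (3 + 2·(-6)) / 3 = -9/3 = -3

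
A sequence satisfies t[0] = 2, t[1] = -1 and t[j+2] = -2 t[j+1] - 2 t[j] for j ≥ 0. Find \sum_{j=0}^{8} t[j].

17

t[2] = -2·(-1) - 2·2 = -2
t[3] = -2·(-2) - 2·(-1) = 6
t[4] = -2·6 - 2·(-2) = -8
t[5] = -2·(-8) - 2·6 = 4
t[6] = -2·4 - 2·(-8) = 8
t[7] = -2·8 - 2·4 = -24
t[8] = -2·(-24) - 2·8 = 32
Sum = 2 + (-1) + (-2) + 6 + (-8) + 4 + 8 + (-24) + 32 = 17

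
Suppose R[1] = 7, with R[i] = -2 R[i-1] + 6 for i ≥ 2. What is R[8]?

R[2] = -2(7) + 6 = -8
R[3] = -2(-8) + 6 = 22
R[4] = -2(22) + 6 = -38
R[5] = -2(-38) + 6 = 82
R[6] = -2(82) + 6 = -158
R[7] = -2(-158) + 6 = 322
R[8] = -2(322) + 6 = -638

-638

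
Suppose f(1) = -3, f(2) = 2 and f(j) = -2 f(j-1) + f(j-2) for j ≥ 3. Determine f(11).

f(3) = -2*2 + (-3) = -7
f(4) = -2*(-7) + 2 = 16
f(5) = -2*16 + (-7) = -39
f(6) = -2*(-39) + 16 = 94
f(7) = -2*94 + (-39) = -227
f(8) = -2*(-227) + 94 = 548
f(9) = -2*548 + (-227) = -1323
f(10) = -2*(-1323) + 548 = 3194
f(11) = -2*3194 + (-1323) = -7711

-7711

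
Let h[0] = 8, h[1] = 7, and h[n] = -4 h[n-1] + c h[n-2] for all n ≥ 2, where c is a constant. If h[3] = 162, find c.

h[2] = -28 + 8c
h[3] = 112 - 25c
So 112 - 25c = 162, giving c = -2.

-2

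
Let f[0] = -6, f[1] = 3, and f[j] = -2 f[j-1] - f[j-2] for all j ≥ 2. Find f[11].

-27

f[2] = -2*3 - (-6) = 0
f[3] = -2*0 - 3 = -3
f[4] = -2*(-3) - 0 = 6
f[5] = -2*6 - (-3) = -9
f[6] = -2*(-9) - 6 = 12
f[7] = -2*12 - (-9) = -15
f[8] = -2*(-15) - 12 = 18
f[9] = -2*18 - (-15) = -21
f[10] = -2*(-21) - 18 = 24
f[11] = -2*24 - (-21) = -27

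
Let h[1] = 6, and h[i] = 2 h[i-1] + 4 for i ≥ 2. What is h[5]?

156

h[2] = 2·6 + 4 = 16
h[3] = 2·16 + 4 = 36
h[4] = 2·36 + 4 = 76
h[5] = 2·76 + 4 = 156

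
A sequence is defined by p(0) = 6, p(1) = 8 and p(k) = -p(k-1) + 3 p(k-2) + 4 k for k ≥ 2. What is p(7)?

p(2) = -8 + 3*6 + 8 = 18
p(3) = -18 + 3*8 + 12 = 18
p(4) = -18 + 3*18 + 16 = 52
p(5) = -52 + 3*18 + 20 = 22
p(6) = -22 + 3*52 + 24 = 158
p(7) = -158 + 3*22 + 28 = -64

-64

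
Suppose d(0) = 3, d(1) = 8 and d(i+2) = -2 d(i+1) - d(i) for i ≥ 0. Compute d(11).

d(2) = -2*8 - 3 = -19
d(3) = -2*(-19) - 8 = 30
d(4) = -2*30 - (-19) = -41
d(5) = -2*(-41) - 30 = 52
d(6) = -2*52 - (-41) = -63
d(7) = -2*(-63) - 52 = 74
d(8) = -2*74 - (-63) = -85
d(9) = -2*(-85) - 74 = 96
d(10) = -2*96 - (-85) = -107
d(11) = -2*(-107) - 96 = 118

118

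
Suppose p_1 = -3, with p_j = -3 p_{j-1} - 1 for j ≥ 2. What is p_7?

p_2 = -3·(-3) - 1 = 8
p_3 = -3·8 - 1 = -25
p_4 = -3·(-25) - 1 = 74
p_5 = -3·74 - 1 = -223
p_6 = -3·(-223) - 1 = 668
p_7 = -3·668 - 1 = -2005

-2005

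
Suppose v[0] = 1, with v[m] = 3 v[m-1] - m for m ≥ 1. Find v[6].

186

v[1] = 3*1 - 1 = 2
v[2] = 3*2 - 2 = 4
v[3] = 3*4 - 3 = 9
v[4] = 3*9 - 4 = 23
v[5] = 3*23 - 5 = 64
v[6] = 3*64 - 6 = 186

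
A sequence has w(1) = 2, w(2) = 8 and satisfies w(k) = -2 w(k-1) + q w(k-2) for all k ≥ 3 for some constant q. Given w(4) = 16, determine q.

-4

w(3) = -16 + 2q
w(4) = 32 + 4q
So 32 + 4q = 16, giving q = -4.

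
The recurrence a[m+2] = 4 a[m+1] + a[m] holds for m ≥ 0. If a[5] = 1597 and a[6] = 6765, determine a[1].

Rearranging, a[m-2] = a[m] - 4 a[m-1].
a[4] = 6765 - 4·1597 = 377
a[3] = 1597 - 4·377 = 89
a[2] = 377 - 4·89 = 21
a[1] = 89 - 4·21 = 5

5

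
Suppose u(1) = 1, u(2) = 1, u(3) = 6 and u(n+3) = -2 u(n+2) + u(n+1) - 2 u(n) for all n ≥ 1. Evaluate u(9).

u(4) = -2*6 + 1 - 2*1 = -13
u(5) = -2*(-13) + 6 - 2*1 = 30
u(6) = -2*30 + (-13) - 2*6 = -85
u(7) = -2*(-85) + 30 - 2*(-13) = 226
u(8) = -2*226 + (-85) - 2*30 = -597
u(9) = -2*(-597) + 226 - 2*(-85) = 1590

1590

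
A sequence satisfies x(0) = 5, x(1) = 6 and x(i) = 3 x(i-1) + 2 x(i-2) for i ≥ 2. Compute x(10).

701512

x(2) = 3*6 + 2*5 = 28
x(3) = 3*28 + 2*6 = 96
x(4) = 3*96 + 2*28 = 344
x(5) = 3*344 + 2*96 = 1224
x(6) = 3*1224 + 2*344 = 4360
x(7) = 3*4360 + 2*1224 = 15528
x(8) = 3*15528 + 2*4360 = 55304
x(9) = 3*55304 + 2*15528 = 196968
x(10) = 3*196968 + 2*55304 = 701512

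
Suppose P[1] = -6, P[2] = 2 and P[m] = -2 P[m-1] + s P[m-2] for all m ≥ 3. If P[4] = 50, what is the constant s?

3

P[3] = -4 - 6s
P[4] = 8 + 14s
So 8 + 14s = 50, giving s = 3.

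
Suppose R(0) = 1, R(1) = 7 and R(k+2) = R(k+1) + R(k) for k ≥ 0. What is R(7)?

R(2) = 7 + 1 = 8
R(3) = 8 + 7 = 15
R(4) = 15 + 8 = 23
R(5) = 23 + 15 = 38
R(6) = 38 + 23 = 61
R(7) = 61 + 38 = 99

99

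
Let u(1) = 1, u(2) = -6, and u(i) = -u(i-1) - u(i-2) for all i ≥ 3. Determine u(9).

u(3) = -(-6) - 1 = 5
u(4) = -5 - (-6) = 1
u(5) = -1 - 5 = -6
u(6) = -(-6) - 1 = 5
u(7) = -5 - (-6) = 1
u(8) = -1 - 5 = -6
u(9) = -(-6) - 1 = 5

5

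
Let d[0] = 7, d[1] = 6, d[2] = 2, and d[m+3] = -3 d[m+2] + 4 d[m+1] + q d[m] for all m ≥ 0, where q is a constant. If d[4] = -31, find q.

-1

d[3] = 18 + 7q
d[4] = -46 - 15q
So -46 - 15q = -31, giving q = -1.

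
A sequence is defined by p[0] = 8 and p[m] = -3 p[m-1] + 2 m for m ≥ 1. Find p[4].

p[1] = -3(8) + 2 = -22
p[2] = -3(-22) + 4 = 70
p[3] = -3(70) + 6 = -204
p[4] = -3(-204) + 8 = 620

620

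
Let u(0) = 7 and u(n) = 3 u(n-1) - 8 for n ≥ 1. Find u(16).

129140167

The fixed point is -8/(1 - 3) = 4, so u(n) - 4 = 3(u(n-1) - 4).
Hence u(n) = 3·3^n + 4.
u(16) = 3·3^{16} + 4 = 3·43046721 + 4 = 129140167.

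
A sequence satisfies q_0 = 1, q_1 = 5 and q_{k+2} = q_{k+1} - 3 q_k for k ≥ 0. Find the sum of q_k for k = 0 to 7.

q_2 = 5 - 3*1 = 2
q_3 = 2 - 3*5 = -13
q_4 = (-13) - 3*2 = -19
q_5 = (-19) - 3*(-13) = 20
q_6 = 20 - 3*(-19) = 77
q_7 = 77 - 3*20 = 17
Sum = 1 + 5 + 2 + (-13) + (-19) + 20 + 77 + 17 = 90

90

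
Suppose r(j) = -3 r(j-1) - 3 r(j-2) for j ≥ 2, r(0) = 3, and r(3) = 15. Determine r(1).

-2

Let r(1) = y.
r(2) = -9 - 3y
r(3) = 27 + 6y
So 27 + 6y = 15, giving y = -2.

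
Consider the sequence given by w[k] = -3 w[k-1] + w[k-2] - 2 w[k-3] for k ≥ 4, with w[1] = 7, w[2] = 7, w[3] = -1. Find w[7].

-16

w[4] = -3·(-1) + 7 - 2·7 = -4
w[5] = -3·(-4) + (-1) - 2·7 = -3
w[6] = -3·(-3) + (-4) - 2·(-1) = 7
w[7] = -3·7 + (-3) - 2·(-4) = -16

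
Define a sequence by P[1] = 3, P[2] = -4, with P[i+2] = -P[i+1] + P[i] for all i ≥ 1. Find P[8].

-76

P[3] = -(-4) + 3 = 7
P[4] = -7 + (-4) = -11
P[5] = -(-11) + 7 = 18
P[6] = -18 + (-11) = -29
P[7] = -(-29) + 18 = 47
P[8] = -47 + (-29) = -76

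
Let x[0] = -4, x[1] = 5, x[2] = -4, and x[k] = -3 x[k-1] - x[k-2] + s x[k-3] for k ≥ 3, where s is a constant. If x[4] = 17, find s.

x[3] = 7 - 4s
x[4] = -17 + 17s
So -17 + 17s = 17, giving s = 2.

2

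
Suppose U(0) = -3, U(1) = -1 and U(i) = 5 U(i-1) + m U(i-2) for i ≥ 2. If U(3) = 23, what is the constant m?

U(2) = -5 - 3m
U(3) = -25 - 16m
So -25 - 16m = 23, giving m = -3.

-3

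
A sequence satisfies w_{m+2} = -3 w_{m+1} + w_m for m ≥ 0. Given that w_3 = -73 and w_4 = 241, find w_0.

Rearranging, w_{m-2} = w_m + 3 w_{m-1}.
w_2 = 241 + 3*(-73) = 22
w_1 = -73 + 3*22 = -7
w_0 = 22 + 3*(-7) = 1

1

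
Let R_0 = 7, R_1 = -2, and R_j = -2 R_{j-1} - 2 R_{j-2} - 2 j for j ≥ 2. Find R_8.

116

R_2 = -2(-2) - 2(7) - 4 = -14
R_3 = -2(-14) - 2(-2) - 6 = 26
R_4 = -2(26) - 2(-14) - 8 = -32
R_5 = -2(-32) - 2(26) - 10 = 2
R_6 = -2(2) - 2(-32) - 12 = 48
R_7 = -2(48) - 2(2) - 14 = -114
R_8 = -2(-114) - 2(48) - 16 = 116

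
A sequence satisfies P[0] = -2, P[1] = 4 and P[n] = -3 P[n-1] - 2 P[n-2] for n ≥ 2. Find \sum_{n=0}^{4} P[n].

-22

P[2] = -3*4 - 2*(-2) = -8
P[3] = -3*(-8) - 2*4 = 16
P[4] = -3*16 - 2*(-8) = -32
Sum = (-2) + 4 + (-8) + 16 + (-32) = -22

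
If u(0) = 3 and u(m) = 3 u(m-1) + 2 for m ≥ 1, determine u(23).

376572715307

The fixed point is 2/(1 - 3) = -1, so u(m) + 1 = 3(u(m-1) + 1).
Hence u(m) = 4·3^m - 1.
u(23) = 4·3^{23} - 1 = 4·94143178827 - 1 = 376572715307.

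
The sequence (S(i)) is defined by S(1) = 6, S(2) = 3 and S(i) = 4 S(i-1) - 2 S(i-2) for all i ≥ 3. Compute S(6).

-84

S(3) = 4*3 - 2*6 = 0
S(4) = 4*0 - 2*3 = -6
S(5) = 4*(-6) - 2*0 = -24
S(6) = 4*(-24) - 2*(-6) = -84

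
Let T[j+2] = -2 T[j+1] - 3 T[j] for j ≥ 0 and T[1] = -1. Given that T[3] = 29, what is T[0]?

Let T[0] = z.
T[2] = 2 - 3z
T[3] = -1 + 6z
So -1 + 6z = 29, giving z = 5.

5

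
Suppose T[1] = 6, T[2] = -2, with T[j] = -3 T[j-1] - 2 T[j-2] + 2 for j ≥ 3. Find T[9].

T[3] = -3·(-2) - 2·6 + 2 = -4
T[4] = -3·(-4) - 2·(-2) + 2 = 18
T[5] = -3·18 - 2·(-4) + 2 = -44
T[6] = -3·(-44) - 2·18 + 2 = 98
T[7] = -3·98 - 2·(-44) + 2 = -204
T[8] = -3·(-204) - 2·98 + 2 = 418
T[9] = -3·418 - 2·(-204) + 2 = -844

-844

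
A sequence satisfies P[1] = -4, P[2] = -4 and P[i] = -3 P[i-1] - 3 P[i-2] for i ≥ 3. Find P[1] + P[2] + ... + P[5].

64

P[3] = -3(-4) - 3(-4) = 24
P[4] = -3(24) - 3(-4) = -60
P[5] = -3(-60) - 3(24) = 108
Sum = (-4) + (-4) + 24 + (-60) + 108 = 64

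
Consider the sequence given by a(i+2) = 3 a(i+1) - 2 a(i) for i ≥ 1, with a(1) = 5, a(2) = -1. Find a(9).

-1525

a(3) = 3·(-1) - 2·5 = -13
a(4) = 3·(-13) - 2·(-1) = -37
a(5) = 3·(-37) - 2·(-13) = -85
a(6) = 3·(-85) - 2·(-37) = -181
a(7) = 3·(-181) - 2·(-85) = -373
a(8) = 3·(-373) - 2·(-181) = -757
a(9) = 3·(-757) - 2·(-373) = -1525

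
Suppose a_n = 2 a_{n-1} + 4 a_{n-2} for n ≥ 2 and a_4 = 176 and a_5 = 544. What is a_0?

Rearranging, a_{n-2} = (a_n - 2 a_{n-1}) / 4.
a_3 = (544 - 2*176) / 4 = 192/4 = 48
a_2 = (176 - 2*48) / 4 = 80/4 = 20
a_1 = (48 - 2*20) / 4 = 8/4 = 2
a_0 = (20 - 2*2) / 4 = 16/4 = 4

4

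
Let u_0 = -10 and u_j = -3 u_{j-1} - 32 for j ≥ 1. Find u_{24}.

The fixed point is -32/(1 + 3) = -8, so u_j + 8 = -3(u_{j-1} + 8).
Hence u_j = -2·(-3)^j - 8.
u_{24} = -2·(-3)^{24} - 8 = -2·282429536481 - 8 = -564859072970.

-564859072970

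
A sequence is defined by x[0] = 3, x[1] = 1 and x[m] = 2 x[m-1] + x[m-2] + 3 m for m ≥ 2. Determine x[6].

547

x[2] = 2(1) + 3 + 6 = 11
x[3] = 2(11) + 1 + 9 = 32
x[4] = 2(32) + 11 + 12 = 87
x[5] = 2(87) + 32 + 15 = 221
x[6] = 2(221) + 87 + 18 = 547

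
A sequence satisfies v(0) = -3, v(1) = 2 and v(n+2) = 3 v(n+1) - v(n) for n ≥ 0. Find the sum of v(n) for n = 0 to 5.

272

v(2) = 3(2) - (-3) = 9
v(3) = 3(9) - 2 = 25
v(4) = 3(25) - 9 = 66
v(5) = 3(66) - 25 = 173
Sum = (-3) + 2 + 9 + 25 + 66 + 173 = 272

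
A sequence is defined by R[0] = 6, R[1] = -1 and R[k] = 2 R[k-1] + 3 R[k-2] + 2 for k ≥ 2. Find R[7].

3275

R[2] = 2(-1) + 3(6) + 2 = 18
R[3] = 2(18) + 3(-1) + 2 = 35
R[4] = 2(35) + 3(18) + 2 = 126
R[5] = 2(126) + 3(35) + 2 = 359
R[6] = 2(359) + 3(126) + 2 = 1098
R[7] = 2(1098) + 3(359) + 2 = 3275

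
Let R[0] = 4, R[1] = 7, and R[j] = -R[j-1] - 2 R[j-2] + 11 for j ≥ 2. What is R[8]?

R[2] = -7 - 2(4) + 11 = -4
R[3] = -(-4) - 2(7) + 11 = 1
R[4] = -1 - 2(-4) + 11 = 18
R[5] = -18 - 2(1) + 11 = -9
R[6] = -(-9) - 2(18) + 11 = -16
R[7] = -(-16) - 2(-9) + 11 = 45
R[8] = -45 - 2(-16) + 11 = -2

-2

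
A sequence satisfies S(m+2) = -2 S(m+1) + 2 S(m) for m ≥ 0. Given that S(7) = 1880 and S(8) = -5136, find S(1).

5

Rearranging, S(m-2) = (S(m) + 2 S(m-1)) / 2.
S(6) = (-5136 + 2*1880) / 2 = -1376/2 = -688
S(5) = (1880 + 2*(-688)) / 2 = 504/2 = 252
S(4) = (-688 + 2*252) / 2 = -184/2 = -92
S(3) = (252 + 2*(-92)) / 2 = 68/2 = 34
S(2) = (-92 + 2*34) / 2 = -24/2 = -12
S(1) = (34 + 2*(-12)) / 2 = 10/2 = 5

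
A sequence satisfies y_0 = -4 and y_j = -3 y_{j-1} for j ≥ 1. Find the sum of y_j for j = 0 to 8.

-19684

y_1 = -3*(-4) = 12
y_2 = -3*12 = -36
y_3 = -3*(-36) = 108
y_4 = -3*108 = -324
y_5 = -3*(-324) = 972
y_6 = -3*972 = -2916
y_7 = -3*(-2916) = 8748
y_8 = -3*8748 = -26244
Sum = (-4) + 12 + (-36) + 108 + (-324) + 972 + (-2916) + 8748 + (-26244) = -19684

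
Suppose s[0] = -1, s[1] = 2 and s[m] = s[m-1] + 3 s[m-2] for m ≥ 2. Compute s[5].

s[2] = 2 + 3*(-1) = -1
s[3] = (-1) + 3*2 = 5
s[4] = 5 + 3*(-1) = 2
s[5] = 2 + 3*5 = 17

17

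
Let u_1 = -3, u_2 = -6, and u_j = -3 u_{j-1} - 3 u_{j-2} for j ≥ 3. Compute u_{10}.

1701

u_3 = -3·(-6) - 3·(-3) = 27
u_4 = -3·27 - 3·(-6) = -63
u_5 = -3·(-63) - 3·27 = 108
u_6 = -3·108 - 3·(-63) = -135
u_7 = -3·(-135) - 3·108 = 81
u_8 = -3·81 - 3·(-135) = 162
u_9 = -3·162 - 3·81 = -729
u_{10} = -3·(-729) - 3·162 = 1701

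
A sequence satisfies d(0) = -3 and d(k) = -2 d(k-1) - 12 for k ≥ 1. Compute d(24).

The fixed point is -12/(1 + 2) = -4, so d(k) + 4 = -2(d(k-1) + 4).
Hence d(k) = 1·(-2)^k - 4.
d(24) = 1·(-2)^{24} - 4 = 1·16777216 - 4 = 16777212.

16777212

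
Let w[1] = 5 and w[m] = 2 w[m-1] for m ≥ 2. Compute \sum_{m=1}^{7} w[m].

635

w[2] = 2*5 = 10
w[3] = 2*10 = 20
w[4] = 2*20 = 40
w[5] = 2*40 = 80
w[6] = 2*80 = 160
w[7] = 2*160 = 320
Sum = 5 + 10 + 20 + 40 + 80 + 160 + 320 = 635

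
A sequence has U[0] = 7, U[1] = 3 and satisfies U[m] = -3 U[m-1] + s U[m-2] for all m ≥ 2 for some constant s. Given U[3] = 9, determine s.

U[2] = -9 + 7s
U[3] = 27 - 18s
So 27 - 18s = 9, giving s = 1.

1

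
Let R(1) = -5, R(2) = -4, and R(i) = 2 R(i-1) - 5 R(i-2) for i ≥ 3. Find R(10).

5636

R(3) = 2(-4) - 5(-5) = 17
R(4) = 2(17) - 5(-4) = 54
R(5) = 2(54) - 5(17) = 23
R(6) = 2(23) - 5(54) = -224
R(7) = 2(-224) - 5(23) = -563
R(8) = 2(-563) - 5(-224) = -6
R(9) = 2(-6) - 5(-563) = 2803
R(10) = 2(2803) - 5(-6) = 5636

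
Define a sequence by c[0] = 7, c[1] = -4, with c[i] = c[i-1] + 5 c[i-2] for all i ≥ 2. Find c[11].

146201

c[2] = (-4) + 5(7) = 31
c[3] = 31 + 5(-4) = 11
c[4] = 11 + 5(31) = 166
c[5] = 166 + 5(11) = 221
c[6] = 221 + 5(166) = 1051
c[7] = 1051 + 5(221) = 2156
c[8] = 2156 + 5(1051) = 7411
c[9] = 7411 + 5(2156) = 18191
c[10] = 18191 + 5(7411) = 55246
c[11] = 55246 + 5(18191) = 146201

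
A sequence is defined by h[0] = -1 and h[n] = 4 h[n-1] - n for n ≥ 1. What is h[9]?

-378649

h[1] = 4·(-1) - 1 = -5
h[2] = 4·(-5) - 2 = -22
h[3] = 4·(-22) - 3 = -91
h[4] = 4·(-91) - 4 = -368
h[5] = 4·(-368) - 5 = -1477
h[6] = 4·(-1477) - 6 = -5914
h[7] = 4·(-5914) - 7 = -23663
h[8] = 4·(-23663) - 8 = -94660
h[9] = 4·(-94660) - 9 = -378649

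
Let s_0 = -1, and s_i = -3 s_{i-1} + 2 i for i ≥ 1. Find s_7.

3011

s_1 = -3(-1) + 2 = 5
s_2 = -3(5) + 4 = -11
s_3 = -3(-11) + 6 = 39
s_4 = -3(39) + 8 = -109
s_5 = -3(-109) + 10 = 337
s_6 = -3(337) + 12 = -999
s_7 = -3(-999) + 14 = 3011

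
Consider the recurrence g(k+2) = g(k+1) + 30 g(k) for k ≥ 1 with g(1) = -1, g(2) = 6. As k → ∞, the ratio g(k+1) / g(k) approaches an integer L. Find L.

6

The characteristic equation is r^2 - r - 30 = 0, which factors as (r - 6)(r + 5) = 0.
So the roots are 6 and -5. Since |6| > |-5| and the coefficient of 6^k is non-zero, the ratio tends to 6.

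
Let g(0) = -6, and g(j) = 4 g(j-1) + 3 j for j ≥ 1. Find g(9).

-1223349

g(1) = 4*(-6) + 3 = -21
g(2) = 4*(-21) + 6 = -78
g(3) = 4*(-78) + 9 = -303
g(4) = 4*(-303) + 12 = -1200
g(5) = 4*(-1200) + 15 = -4785
g(6) = 4*(-4785) + 18 = -19122
g(7) = 4*(-19122) + 21 = -76467
g(8) = 4*(-76467) + 24 = -305844
g(9) = 4*(-305844) + 27 = -1223349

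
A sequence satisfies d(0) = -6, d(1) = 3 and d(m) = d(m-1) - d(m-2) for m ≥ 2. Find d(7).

3

d(2) = 3 - (-6) = 9
d(3) = 9 - 3 = 6
d(4) = 6 - 9 = -3
d(5) = (-3) - 6 = -9
d(6) = (-9) - (-3) = -6
d(7) = (-6) - (-9) = 3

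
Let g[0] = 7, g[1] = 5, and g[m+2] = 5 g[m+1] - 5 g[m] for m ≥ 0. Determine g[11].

g[2] = 5(5) - 5(7) = -10
g[3] = 5(-10) - 5(5) = -75
g[4] = 5(-75) - 5(-10) = -325
g[5] = 5(-325) - 5(-75) = -1250
g[6] = 5(-1250) - 5(-325) = -4625
g[7] = 5(-4625) - 5(-1250) = -16875
g[8] = 5(-16875) - 5(-4625) = -61250
g[9] = 5(-61250) - 5(-16875) = -221875
g[10] = 5(-221875) - 5(-61250) = -803125
g[11] = 5(-803125) - 5(-221875) = -2906250

-2906250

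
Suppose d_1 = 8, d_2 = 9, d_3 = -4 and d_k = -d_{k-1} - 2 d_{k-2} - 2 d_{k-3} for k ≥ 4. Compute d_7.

-28

d_4 = -(-4) - 2·9 - 2·8 = -30
d_5 = -(-30) - 2·(-4) - 2·9 = 20
d_6 = -20 - 2·(-30) - 2·(-4) = 48
d_7 = -48 - 2·20 - 2·(-30) = -28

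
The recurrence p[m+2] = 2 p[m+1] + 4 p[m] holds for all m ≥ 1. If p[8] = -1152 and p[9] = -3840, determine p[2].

6

Rearranging, p[m-2] = (p[m] - 2 p[m-1]) / 4.
p[7] = (-3840 - 2(-1152)) / 4 = -1536/4 = -384
p[6] = (-1152 - 2(-384)) / 4 = -384/4 = -96
p[5] = (-384 - 2(-96)) / 4 = -192/4 = -48
p[4] = (-96 - 2(-48)) / 4 = 0/4 = 0
p[3] = (-48 - 2(0)) / 4 = -48/4 = -12
p[2] = (0 - 2(-12)) / 4 = 24/4 = 6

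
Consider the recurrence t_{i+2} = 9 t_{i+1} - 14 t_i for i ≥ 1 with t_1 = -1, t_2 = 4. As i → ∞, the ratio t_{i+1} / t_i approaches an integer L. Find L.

The characteristic equation is r^2 - 9r + 14 = 0, which factors as (r - 7)(r - 2) = 0.
So the roots are 7 and 2. Since |7| > |2| and the coefficient of 7^i is non-zero, the ratio tends to 7.

7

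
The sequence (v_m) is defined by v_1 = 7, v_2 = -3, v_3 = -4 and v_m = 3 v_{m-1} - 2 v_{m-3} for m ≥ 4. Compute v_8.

-1572

v_4 = 3·(-4) - 2·7 = -26
v_5 = 3·(-26) - 2·(-3) = -72
v_6 = 3·(-72) - 2·(-4) = -208
v_7 = 3·(-208) - 2·(-26) = -572
v_8 = 3·(-572) - 2·(-72) = -1572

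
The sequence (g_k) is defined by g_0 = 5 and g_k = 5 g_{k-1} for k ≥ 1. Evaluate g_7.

g_1 = 5·5 = 25
g_2 = 5·25 = 125
g_3 = 5·125 = 625
g_4 = 5·625 = 3125
g_5 = 5·3125 = 15625
g_6 = 5·15625 = 78125
g_7 = 5·78125 = 390625

390625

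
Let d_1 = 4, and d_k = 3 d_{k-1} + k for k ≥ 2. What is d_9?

34440

d_2 = 3(4) + 2 = 14
d_3 = 3(14) + 3 = 45
d_4 = 3(45) + 4 = 139
d_5 = 3(139) + 5 = 422
d_6 = 3(422) + 6 = 1272
d_7 = 3(1272) + 7 = 3823
d_8 = 3(3823) + 8 = 11477
d_9 = 3(11477) + 9 = 34440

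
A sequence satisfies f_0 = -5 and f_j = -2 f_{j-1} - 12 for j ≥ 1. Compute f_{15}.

32764

The fixed point is -12/(1 + 2) = -4, so f_j + 4 = -2(f_{j-1} + 4).
Hence f_j = -1·(-2)^j - 4.
f_{15} = -1·(-2)^{15} - 4 = -1·-32768 - 4 = 32764.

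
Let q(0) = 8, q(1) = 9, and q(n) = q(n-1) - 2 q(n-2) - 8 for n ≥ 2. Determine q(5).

55

q(2) = 9 - 2*8 - 8 = -15
q(3) = (-15) - 2*9 - 8 = -41
q(4) = (-41) - 2*(-15) - 8 = -19
q(5) = (-19) - 2*(-41) - 8 = 55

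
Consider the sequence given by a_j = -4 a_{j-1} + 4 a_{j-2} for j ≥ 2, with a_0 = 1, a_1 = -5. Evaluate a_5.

a_2 = -4*(-5) + 4*1 = 24
a_3 = -4*24 + 4*(-5) = -116
a_4 = -4*(-116) + 4*24 = 560
a_5 = -4*560 + 4*(-116) = -2704

-2704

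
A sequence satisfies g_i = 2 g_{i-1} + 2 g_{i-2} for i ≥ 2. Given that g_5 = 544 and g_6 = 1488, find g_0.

Rearranging, g_{i-2} = (g_i - 2 g_{i-1}) / 2.
g_4 = (1488 - 2(544)) / 2 = 400/2 = 200
g_3 = (544 - 2(200)) / 2 = 144/2 = 72
g_2 = (200 - 2(72)) / 2 = 56/2 = 28
g_1 = (72 - 2(28)) / 2 = 16/2 = 8
g_0 = (28 - 2(8)) / 2 = 12/2 = 6

6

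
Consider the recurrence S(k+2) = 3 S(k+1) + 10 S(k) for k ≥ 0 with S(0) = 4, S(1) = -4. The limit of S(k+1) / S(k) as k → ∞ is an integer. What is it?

The characteristic equation is r^2 - 3r - 10 = 0, which factors as (r - 5)(r + 2) = 0.
So the roots are 5 and -2. Since |5| > |-2| and the coefficient of 5^k is non-zero, the ratio tends to 5.

5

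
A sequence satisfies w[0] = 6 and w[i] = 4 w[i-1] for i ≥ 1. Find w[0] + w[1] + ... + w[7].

w[1] = 4·6 = 24
w[2] = 4·24 = 96
w[3] = 4·96 = 384
w[4] = 4·384 = 1536
w[5] = 4·1536 = 6144
w[6] = 4·6144 = 24576
w[7] = 4·24576 = 98304
Sum = 6 + 24 + 96 + 384 + 1536 + 6144 + 24576 + 98304 = 131070

131070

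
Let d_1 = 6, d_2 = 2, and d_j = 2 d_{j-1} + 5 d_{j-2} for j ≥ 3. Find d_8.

12638

d_3 = 2*2 + 5*6 = 34
d_4 = 2*34 + 5*2 = 78
d_5 = 2*78 + 5*34 = 326
d_6 = 2*326 + 5*78 = 1042
d_7 = 2*1042 + 5*326 = 3714
d_8 = 2*3714 + 5*1042 = 12638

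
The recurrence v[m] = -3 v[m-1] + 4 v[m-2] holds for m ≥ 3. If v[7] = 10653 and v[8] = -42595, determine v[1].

Rearranging, v[m-2] = (v[m] + 3 v[m-1]) / 4.
v[6] = (-42595 + 3·10653) / 4 = -10636/4 = -2659
v[5] = (10653 + 3·(-2659)) / 4 = 2676/4 = 669
v[4] = (-2659 + 3·669) / 4 = -652/4 = -163
v[3] = (669 + 3·(-163)) / 4 = 180/4 = 45
v[2] = (-163 + 3·45) / 4 = -28/4 = -7
v[1] = (45 + 3·(-7)) / 4 = 24/4 = 6

6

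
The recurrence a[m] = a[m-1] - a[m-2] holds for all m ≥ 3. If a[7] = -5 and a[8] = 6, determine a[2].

6

Rearranging, a[m-2] = -(a[m] - a[m-1]).
a[6] = -(6 - (-5)) = -11
a[5] = -(-5 - (-11)) = -6
a[4] = -(-11 - (-6)) = 5
a[3] = -(-6 - 5) = 11
a[2] = -(5 - 11) = 6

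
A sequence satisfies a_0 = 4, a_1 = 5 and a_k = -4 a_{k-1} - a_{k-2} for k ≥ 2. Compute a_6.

-4736

a_2 = -4(5) - 4 = -24
a_3 = -4(-24) - 5 = 91
a_4 = -4(91) - (-24) = -340
a_5 = -4(-340) - 91 = 1269
a_6 = -4(1269) - (-340) = -4736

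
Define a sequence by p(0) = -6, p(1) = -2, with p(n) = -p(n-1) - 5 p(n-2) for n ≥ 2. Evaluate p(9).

p(2) = -(-2) - 5·(-6) = 32
p(3) = -32 - 5·(-2) = -22
p(4) = -(-22) - 5·32 = -138
p(5) = -(-138) - 5·(-22) = 248
p(6) = -248 - 5·(-138) = 442
p(7) = -442 - 5·248 = -1682
p(8) = -(-1682) - 5·442 = -528
p(9) = -(-528) - 5·(-1682) = 8938

8938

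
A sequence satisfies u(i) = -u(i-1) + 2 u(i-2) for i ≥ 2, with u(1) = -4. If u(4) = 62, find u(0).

Let u(0) = x.
u(2) = 4 + 2x
u(3) = -12 - 2x
u(4) = 20 + 6x
So 20 + 6x = 62, giving x = 7.

7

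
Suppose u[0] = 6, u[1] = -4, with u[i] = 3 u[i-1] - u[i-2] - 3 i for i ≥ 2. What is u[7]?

u[2] = 3(-4) - 6 - 6 = -24
u[3] = 3(-24) - (-4) - 9 = -77
u[4] = 3(-77) - (-24) - 12 = -219
u[5] = 3(-219) - (-77) - 15 = -595
u[6] = 3(-595) - (-219) - 18 = -1584
u[7] = 3(-1584) - (-595) - 21 = -4178

-4178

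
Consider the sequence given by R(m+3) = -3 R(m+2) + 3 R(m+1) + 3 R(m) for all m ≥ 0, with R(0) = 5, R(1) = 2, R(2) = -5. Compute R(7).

R(3) = -3·(-5) + 3·2 + 3·5 = 36
R(4) = -3·36 + 3·(-5) + 3·2 = -117
R(5) = -3·(-117) + 3·36 + 3·(-5) = 444
R(6) = -3·444 + 3·(-117) + 3·36 = -1575
R(7) = -3·(-1575) + 3·444 + 3·(-117) = 5706

5706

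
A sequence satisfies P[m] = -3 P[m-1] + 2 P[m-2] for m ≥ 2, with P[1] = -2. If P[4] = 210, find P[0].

6

Let P[0] = w.
P[2] = 6 + 2w
P[3] = -22 - 6w
P[4] = 78 + 22w
So 78 + 22w = 210, giving w = 6.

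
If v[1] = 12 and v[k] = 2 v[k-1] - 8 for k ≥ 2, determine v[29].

1073741832

The fixed point is -8/(1 - 2) = 8, so v[k] - 8 = 2(v[k-1] - 8).
Hence v[k] = 4·2^{k-1} + 8.
v[29] = 4·2^{28} + 8 = 4·268435456 + 8 = 1073741832.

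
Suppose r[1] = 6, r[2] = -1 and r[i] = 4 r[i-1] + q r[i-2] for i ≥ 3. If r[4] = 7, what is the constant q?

r[3] = -4 + 6q
r[4] = -16 + 23q
So -16 + 23q = 7, giving q = 1.

1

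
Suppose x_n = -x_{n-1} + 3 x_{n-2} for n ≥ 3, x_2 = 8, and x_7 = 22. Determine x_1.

Let x_1 = w.
x_3 = -8 + 3w
x_4 = 32 - 3w
x_5 = -56 + 12w
x_6 = 152 - 21w
x_7 = -320 + 57w
So -320 + 57w = 22, giving w = 6.

6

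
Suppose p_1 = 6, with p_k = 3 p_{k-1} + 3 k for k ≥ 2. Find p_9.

63954

p_2 = 3·6 + 6 = 24
p_3 = 3·24 + 9 = 81
p_4 = 3·81 + 12 = 255
p_5 = 3·255 + 15 = 780
p_6 = 3·780 + 18 = 2358
p_7 = 3·2358 + 21 = 7095
p_8 = 3·7095 + 24 = 21309
p_9 = 3·21309 + 27 = 63954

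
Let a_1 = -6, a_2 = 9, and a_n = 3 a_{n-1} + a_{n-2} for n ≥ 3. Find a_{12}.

a_3 = 3·9 + (-6) = 21
a_4 = 3·21 + 9 = 72
a_5 = 3·72 + 21 = 237
a_6 = 3·237 + 72 = 783
a_7 = 3·783 + 237 = 2586
a_8 = 3·2586 + 783 = 8541
a_9 = 3·8541 + 2586 = 28209
a_{10} = 3·28209 + 8541 = 93168
a_{11} = 3·93168 + 28209 = 307713
a_{12} = 3·307713 + 93168 = 1016307

1016307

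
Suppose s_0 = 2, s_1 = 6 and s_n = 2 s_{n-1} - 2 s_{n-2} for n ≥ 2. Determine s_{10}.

128

s_2 = 2·6 - 2·2 = 8
s_3 = 2·8 - 2·6 = 4
s_4 = 2·4 - 2·8 = -8
s_5 = 2·(-8) - 2·4 = -24
s_6 = 2·(-24) - 2·(-8) = -32
s_7 = 2·(-32) - 2·(-24) = -16
s_8 = 2·(-16) - 2·(-32) = 32
s_9 = 2·32 - 2·(-16) = 96
s_{10} = 2·96 - 2·32 = 128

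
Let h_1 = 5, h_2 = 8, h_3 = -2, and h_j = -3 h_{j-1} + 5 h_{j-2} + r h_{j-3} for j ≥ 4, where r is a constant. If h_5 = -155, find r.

1

h_4 = 46 + 5r
h_5 = -148 - 7r
So -148 - 7r = -155, giving r = 1.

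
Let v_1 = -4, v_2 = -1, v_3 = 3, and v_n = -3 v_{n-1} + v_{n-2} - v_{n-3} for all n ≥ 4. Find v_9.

v_4 = -3·3 + (-1) - (-4) = -6
v_5 = -3·(-6) + 3 - (-1) = 22
v_6 = -3·22 + (-6) - 3 = -75
v_7 = -3·(-75) + 22 - (-6) = 253
v_8 = -3·253 + (-75) - 22 = -856
v_9 = -3·(-856) + 253 - (-75) = 2896

2896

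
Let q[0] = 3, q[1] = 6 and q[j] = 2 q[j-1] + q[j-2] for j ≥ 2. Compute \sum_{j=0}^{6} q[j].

864

q[2] = 2*6 + 3 = 15
q[3] = 2*15 + 6 = 36
q[4] = 2*36 + 15 = 87
q[5] = 2*87 + 36 = 210
q[6] = 2*210 + 87 = 507
Sum = 3 + 6 + 15 + 36 + 87 + 210 + 507 = 864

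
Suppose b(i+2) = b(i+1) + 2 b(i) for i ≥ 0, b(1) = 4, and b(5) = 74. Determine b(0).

Let b(0) = x.
b(2) = 4 + 2x
b(3) = 12 + 2x
b(4) = 20 + 6x
b(5) = 44 + 10x
So 44 + 10x = 74, giving x = 3.

3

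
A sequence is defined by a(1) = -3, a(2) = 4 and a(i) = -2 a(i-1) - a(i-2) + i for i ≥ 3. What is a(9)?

1

a(3) = -2·4 - (-3) + 3 = -2
a(4) = -2·(-2) - 4 + 4 = 4
a(5) = -2·4 - (-2) + 5 = -1
a(6) = -2·(-1) - 4 + 6 = 4
a(7) = -2·4 - (-1) + 7 = 0
a(8) = -2·0 - 4 + 8 = 4
a(9) = -2·4 - 0 + 9 = 1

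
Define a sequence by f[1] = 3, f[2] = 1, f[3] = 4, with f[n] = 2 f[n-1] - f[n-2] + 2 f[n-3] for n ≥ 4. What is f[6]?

f[4] = 2(4) - 1 + 2(3) = 13
f[5] = 2(13) - 4 + 2(1) = 24
f[6] = 2(24) - 13 + 2(4) = 43

43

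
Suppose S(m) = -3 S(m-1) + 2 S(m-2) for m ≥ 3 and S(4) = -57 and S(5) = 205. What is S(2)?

Rearranging, S(m-2) = (S(m) + 3 S(m-1)) / 2.
S(3) = (205 + 3·(-57)) / 2 = 34/2 = 17
S(2) = (-57 + 3·17) / 2 = -6/2 = -3

-3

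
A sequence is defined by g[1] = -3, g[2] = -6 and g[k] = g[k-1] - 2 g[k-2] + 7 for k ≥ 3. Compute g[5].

g[3] = (-6) - 2(-3) + 7 = 7
g[4] = 7 - 2(-6) + 7 = 26
g[5] = 26 - 2(7) + 7 = 19

19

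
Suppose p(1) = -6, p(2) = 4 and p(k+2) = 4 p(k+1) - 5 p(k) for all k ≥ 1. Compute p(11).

-48434

p(3) = 4(4) - 5(-6) = 46
p(4) = 4(46) - 5(4) = 164
p(5) = 4(164) - 5(46) = 426
p(6) = 4(426) - 5(164) = 884
p(7) = 4(884) - 5(426) = 1406
p(8) = 4(1406) - 5(884) = 1204
p(9) = 4(1204) - 5(1406) = -2214
p(10) = 4(-2214) - 5(1204) = -14876
p(11) = 4(-14876) - 5(-2214) = -48434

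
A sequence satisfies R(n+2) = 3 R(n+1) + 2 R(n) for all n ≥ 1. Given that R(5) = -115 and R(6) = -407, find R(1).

Rearranging, R(n-2) = (R(n) - 3 R(n-1)) / 2.
R(4) = (-407 - 3*(-115)) / 2 = -62/2 = -31
R(3) = (-115 - 3*(-31)) / 2 = -22/2 = -11
R(2) = (-31 - 3*(-11)) / 2 = 2/2 = 1
R(1) = (-11 - 3*1) / 2 = -14/2 = -7

-7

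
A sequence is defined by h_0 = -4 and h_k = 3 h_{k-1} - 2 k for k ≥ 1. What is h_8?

-36076

h_1 = 3(-4) - 2 = -14
h_2 = 3(-14) - 4 = -46
h_3 = 3(-46) - 6 = -144
h_4 = 3(-144) - 8 = -440
h_5 = 3(-440) - 10 = -1330
h_6 = 3(-1330) - 12 = -4002
h_7 = 3(-4002) - 14 = -12020
h_8 = 3(-12020) - 16 = -36076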